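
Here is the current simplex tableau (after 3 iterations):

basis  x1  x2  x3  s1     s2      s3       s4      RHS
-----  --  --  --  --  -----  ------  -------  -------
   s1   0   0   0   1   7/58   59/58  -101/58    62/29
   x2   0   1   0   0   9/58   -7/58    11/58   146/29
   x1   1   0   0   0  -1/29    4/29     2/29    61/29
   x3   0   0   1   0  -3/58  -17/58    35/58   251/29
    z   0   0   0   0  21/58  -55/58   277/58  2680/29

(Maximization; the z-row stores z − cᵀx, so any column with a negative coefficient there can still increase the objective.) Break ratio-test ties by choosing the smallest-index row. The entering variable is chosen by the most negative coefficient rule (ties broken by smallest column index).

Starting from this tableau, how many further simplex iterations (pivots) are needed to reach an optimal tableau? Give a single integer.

pivot: s3 in, s1 out → z = 5570/59
No improving column remains; optimal.

1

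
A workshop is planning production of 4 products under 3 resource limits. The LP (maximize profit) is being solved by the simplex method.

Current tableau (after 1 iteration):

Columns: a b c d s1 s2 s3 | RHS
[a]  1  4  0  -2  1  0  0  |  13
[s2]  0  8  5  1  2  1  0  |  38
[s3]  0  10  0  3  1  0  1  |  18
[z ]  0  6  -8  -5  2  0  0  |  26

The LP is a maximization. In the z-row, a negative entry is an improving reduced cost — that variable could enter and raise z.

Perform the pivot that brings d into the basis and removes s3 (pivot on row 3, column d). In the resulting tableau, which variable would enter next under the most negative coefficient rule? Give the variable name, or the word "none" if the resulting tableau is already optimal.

Pivot element 3. New z-row = old z-row − (-5)·(row 3/3).
Updated z-row coefficients: a: 0, b: 68/3, c: -8, d: 0, s1: 11/3, s2: 0, s3: 5/3.
The most negative is -8 in column c, so c would enter next.

c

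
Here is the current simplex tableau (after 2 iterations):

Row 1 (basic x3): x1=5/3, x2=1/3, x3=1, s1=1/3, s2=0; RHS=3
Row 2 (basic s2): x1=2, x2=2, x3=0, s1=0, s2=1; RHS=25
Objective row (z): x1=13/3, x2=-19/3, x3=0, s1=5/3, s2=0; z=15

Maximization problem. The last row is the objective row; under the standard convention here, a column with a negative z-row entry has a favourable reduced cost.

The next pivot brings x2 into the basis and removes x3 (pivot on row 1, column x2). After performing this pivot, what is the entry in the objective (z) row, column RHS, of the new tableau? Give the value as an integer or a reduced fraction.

72

Pivot element is row 1, column x2: 1/3.
Normalize row 1: new (row 1, RHS) = 3/(1/3) = 9.
z-row ← z-row − (-19/3)·(new row 1): 15 − (-19/3)·9 = 72.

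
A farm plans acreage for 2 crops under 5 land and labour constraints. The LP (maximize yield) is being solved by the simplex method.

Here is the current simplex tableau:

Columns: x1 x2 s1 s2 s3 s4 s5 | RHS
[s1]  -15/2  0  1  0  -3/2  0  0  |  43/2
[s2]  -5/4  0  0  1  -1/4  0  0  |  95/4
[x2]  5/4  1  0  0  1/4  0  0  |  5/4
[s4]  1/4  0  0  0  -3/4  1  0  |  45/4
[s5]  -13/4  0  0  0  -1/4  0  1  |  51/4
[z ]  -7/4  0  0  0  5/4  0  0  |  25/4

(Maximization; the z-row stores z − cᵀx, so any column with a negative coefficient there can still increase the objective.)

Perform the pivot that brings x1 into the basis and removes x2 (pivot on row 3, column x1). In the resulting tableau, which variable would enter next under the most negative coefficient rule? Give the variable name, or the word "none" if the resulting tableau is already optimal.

none

Pivot element 5/4. New z-row = old z-row − (-7/4)·(row 3/(5/4)).
Updated z-row coefficients: x1: 0, x2: 7/5, s1: 0, s2: 0, s3: 8/5, s4: 0, s5: 0.
No coefficient is strictly negative; the tableau after this pivot is optimal.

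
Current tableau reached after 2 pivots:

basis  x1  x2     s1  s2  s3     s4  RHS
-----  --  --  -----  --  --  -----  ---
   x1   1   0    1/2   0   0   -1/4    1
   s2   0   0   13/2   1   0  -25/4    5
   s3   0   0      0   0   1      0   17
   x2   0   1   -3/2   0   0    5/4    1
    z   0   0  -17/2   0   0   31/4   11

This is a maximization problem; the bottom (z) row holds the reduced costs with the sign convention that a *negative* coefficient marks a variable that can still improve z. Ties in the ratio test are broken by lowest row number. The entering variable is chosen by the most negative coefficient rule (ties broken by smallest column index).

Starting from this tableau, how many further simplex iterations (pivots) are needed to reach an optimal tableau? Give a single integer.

2

pivot: s1 in, s2 out → z = 228/13
pivot: s4 in, x1 out → z = 56/3
No improving column remains; optimal.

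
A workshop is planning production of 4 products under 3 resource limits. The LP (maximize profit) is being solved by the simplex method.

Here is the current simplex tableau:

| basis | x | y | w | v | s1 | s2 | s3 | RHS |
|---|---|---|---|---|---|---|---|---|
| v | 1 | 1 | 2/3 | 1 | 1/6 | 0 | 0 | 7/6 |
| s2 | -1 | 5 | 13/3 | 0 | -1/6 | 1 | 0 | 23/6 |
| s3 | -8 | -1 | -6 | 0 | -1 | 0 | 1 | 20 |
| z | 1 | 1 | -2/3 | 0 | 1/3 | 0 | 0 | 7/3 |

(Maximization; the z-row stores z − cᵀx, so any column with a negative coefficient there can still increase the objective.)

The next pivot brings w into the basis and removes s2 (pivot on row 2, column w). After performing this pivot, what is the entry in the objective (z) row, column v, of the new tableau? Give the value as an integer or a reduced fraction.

0

Pivot element is row 2, column w: 13/3.
Normalize row 2: new (row 2, v) = 0/(13/3) = 0.
z-row ← z-row − (-2/3)·(new row 2): 0 − (-2/3)·0 = 0.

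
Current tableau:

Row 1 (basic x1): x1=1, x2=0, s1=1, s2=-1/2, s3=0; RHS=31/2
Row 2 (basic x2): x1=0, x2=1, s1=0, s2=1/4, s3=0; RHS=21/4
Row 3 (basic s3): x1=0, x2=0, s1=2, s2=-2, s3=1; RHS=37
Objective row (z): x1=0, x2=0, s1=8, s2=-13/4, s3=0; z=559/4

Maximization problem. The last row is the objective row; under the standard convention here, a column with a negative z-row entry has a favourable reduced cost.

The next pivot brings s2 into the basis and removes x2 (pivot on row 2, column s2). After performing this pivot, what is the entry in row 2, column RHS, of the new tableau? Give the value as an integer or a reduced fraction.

Pivot element is row 2, column s2: 1/4.
Normalize row 2: new (row 2, RHS) = (21/4)/(1/4) = 21.
Row 2 is the pivot row, so the entry is 21.

21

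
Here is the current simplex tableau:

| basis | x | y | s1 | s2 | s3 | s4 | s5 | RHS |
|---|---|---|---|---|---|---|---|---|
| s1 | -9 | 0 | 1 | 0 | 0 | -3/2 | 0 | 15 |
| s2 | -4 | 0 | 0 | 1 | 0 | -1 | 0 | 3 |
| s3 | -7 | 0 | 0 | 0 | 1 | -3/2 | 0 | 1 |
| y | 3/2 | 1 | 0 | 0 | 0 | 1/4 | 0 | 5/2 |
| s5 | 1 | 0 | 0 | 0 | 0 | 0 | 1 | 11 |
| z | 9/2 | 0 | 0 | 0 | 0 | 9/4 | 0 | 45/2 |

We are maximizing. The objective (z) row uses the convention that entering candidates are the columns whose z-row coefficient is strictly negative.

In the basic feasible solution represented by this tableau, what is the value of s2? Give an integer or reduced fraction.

3

s2 is basic (row 2); its value is the RHS of that row: 3.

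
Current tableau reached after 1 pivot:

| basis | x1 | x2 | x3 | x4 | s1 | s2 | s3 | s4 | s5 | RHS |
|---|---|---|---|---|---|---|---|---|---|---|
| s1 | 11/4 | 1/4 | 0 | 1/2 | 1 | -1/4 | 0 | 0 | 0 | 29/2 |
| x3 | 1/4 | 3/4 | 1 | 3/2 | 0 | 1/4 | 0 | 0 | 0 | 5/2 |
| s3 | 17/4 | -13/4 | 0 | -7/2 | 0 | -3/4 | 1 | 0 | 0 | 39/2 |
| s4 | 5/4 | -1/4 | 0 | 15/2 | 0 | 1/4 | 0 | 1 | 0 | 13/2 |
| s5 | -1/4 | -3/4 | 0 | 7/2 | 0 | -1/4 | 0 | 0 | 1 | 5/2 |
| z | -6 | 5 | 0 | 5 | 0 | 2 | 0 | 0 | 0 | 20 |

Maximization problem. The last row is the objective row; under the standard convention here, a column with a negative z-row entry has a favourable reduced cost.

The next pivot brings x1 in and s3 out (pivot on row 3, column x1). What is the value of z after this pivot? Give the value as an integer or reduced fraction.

Minimum ratio for x1: (39/2)/(17/4) = 78/17.
z changes by −(z-row coeff of x1)·ratio = −(-6)·(78/17) = 468/17.
New z = 20 + (468/17) = 808/17.

808/17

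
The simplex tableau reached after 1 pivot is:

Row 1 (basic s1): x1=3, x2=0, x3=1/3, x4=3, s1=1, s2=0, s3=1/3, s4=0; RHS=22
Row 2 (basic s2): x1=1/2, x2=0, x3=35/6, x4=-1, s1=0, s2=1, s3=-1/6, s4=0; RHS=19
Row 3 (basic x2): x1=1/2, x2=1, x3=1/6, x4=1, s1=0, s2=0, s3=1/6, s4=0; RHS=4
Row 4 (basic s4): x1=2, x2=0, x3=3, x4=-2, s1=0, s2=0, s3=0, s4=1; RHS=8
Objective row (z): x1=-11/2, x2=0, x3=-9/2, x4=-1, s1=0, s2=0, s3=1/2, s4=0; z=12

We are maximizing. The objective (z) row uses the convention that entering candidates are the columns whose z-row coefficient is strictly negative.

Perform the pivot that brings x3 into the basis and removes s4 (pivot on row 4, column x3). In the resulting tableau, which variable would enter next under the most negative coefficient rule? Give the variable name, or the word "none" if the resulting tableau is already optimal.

x4

Pivot element 3. New z-row = old z-row − (-9/2)·(row 4/3).
Updated z-row coefficients: x1: -5/2, x2: 0, x3: 0, x4: -4, s1: 0, s2: 0, s3: 1/2, s4: 3/2.
The most negative is -4 in column x4, so x4 would enter next.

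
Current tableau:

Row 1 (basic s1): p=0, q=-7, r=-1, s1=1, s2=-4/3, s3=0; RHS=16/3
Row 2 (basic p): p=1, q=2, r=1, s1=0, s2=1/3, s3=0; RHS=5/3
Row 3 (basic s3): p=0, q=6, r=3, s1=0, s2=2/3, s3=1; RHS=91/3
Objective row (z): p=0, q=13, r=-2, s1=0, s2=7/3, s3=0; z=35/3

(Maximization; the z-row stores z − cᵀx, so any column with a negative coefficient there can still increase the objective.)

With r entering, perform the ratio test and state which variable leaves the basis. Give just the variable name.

p

Ratios: row 1 (s1): entry -1 ≤ 0, skip; row 2 (p): (5/3)/1 = 5/3; row 3 (s3): (91/3)/3 = 91/9.
Minimum ratio 5/3 is in the p row, so p leaves.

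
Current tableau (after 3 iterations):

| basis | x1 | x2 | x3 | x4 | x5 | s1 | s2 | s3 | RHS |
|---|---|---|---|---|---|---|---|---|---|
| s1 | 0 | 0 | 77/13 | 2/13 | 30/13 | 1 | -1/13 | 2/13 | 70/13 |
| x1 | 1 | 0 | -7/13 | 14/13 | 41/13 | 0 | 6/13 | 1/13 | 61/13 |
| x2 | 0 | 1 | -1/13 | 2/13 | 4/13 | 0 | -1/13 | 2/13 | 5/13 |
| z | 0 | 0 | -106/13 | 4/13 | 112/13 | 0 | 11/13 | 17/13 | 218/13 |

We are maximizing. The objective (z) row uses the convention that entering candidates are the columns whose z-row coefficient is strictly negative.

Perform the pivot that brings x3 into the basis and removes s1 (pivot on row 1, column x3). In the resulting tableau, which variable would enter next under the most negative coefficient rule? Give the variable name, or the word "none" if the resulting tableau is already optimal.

none

Pivot element 77/13. New z-row = old z-row − (-106/13)·(row 1/(77/13)).
Updated z-row coefficients: x1: 0, x2: 0, x3: 0, x4: 40/77, x5: 908/77, s1: 106/77, s2: 57/77, s3: 117/77.
No coefficient is strictly negative; the tableau after this pivot is optimal.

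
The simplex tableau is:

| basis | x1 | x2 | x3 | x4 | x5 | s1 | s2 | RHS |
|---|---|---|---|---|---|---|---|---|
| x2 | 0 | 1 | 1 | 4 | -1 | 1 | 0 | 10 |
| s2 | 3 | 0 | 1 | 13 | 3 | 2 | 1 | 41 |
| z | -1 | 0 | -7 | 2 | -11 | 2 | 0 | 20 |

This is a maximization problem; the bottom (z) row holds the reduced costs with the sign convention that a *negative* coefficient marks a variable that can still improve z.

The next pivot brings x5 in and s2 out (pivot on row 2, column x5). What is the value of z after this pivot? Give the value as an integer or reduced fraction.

511/3

Minimum ratio for x5: 41/3 = 41/3.
z changes by −(z-row coeff of x5)·ratio = −(-11)·(41/3) = 451/3.
New z = 20 + (451/3) = 511/3.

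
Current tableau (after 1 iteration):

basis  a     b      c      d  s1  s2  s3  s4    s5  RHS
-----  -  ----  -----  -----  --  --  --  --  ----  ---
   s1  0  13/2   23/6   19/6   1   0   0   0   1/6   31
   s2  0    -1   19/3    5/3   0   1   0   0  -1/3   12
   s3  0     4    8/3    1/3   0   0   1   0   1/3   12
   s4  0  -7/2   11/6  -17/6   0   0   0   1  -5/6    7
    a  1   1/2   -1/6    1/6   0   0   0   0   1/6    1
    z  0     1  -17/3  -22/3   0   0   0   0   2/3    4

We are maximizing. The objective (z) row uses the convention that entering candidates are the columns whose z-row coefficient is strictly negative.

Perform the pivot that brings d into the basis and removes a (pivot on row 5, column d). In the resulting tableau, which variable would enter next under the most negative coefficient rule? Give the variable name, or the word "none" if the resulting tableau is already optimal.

c

Pivot element 1/6. New z-row = old z-row − (-22/3)·(row 5/(1/6)).
Updated z-row coefficients: a: 44, b: 23, c: -13, d: 0, s1: 0, s2: 0, s3: 0, s4: 0, s5: 8.
The most negative is -13 in column c, so c would enter next.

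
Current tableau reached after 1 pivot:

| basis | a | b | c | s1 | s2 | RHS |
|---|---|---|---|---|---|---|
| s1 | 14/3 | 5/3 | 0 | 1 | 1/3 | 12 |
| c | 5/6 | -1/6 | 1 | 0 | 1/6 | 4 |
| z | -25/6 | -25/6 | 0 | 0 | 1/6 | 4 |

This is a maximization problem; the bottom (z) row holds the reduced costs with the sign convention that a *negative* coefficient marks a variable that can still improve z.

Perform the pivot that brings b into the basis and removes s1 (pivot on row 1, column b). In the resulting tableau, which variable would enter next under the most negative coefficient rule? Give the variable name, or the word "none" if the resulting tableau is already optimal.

none

Pivot element 5/3. New z-row = old z-row − (-25/6)·(row 1/(5/3)).
Updated z-row coefficients: a: 15/2, b: 0, c: 0, s1: 5/2, s2: 1.
No coefficient is strictly negative; the tableau after this pivot is optimal.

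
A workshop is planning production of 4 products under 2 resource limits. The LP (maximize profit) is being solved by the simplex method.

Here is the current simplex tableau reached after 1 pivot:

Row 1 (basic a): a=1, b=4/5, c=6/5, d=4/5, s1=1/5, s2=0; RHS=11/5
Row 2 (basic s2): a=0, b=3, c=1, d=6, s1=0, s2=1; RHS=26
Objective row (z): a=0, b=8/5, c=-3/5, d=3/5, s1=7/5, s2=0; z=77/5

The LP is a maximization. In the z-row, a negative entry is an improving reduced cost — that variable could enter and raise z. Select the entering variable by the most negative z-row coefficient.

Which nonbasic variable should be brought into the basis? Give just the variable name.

Objective-row coefficients: a: 0, b: 8/5, c: -3/5, d: 3/5, s1: 7/5, s2: 0.
The most negative is -3/5 in column c, so c enters.

c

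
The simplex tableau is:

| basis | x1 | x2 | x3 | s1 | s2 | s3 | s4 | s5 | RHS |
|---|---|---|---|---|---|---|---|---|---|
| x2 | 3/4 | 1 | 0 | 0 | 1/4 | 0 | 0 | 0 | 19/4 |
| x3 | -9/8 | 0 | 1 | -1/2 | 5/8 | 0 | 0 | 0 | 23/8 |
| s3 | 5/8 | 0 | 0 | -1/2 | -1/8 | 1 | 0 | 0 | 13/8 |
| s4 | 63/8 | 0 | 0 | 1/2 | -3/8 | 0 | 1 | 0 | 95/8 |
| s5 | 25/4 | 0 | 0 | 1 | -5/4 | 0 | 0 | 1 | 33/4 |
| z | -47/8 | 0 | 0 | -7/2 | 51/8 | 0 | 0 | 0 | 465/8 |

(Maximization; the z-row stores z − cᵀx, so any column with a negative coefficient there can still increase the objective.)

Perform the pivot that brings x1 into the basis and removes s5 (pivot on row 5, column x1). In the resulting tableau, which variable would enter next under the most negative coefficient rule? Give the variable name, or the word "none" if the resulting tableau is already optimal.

s1

Pivot element 25/4. New z-row = old z-row − (-47/8)·(row 5/(25/4)).
Updated z-row coefficients: x1: 0, x2: 0, x3: 0, s1: -64/25, s2: 26/5, s3: 0, s4: 0, s5: 47/50.
The most negative is -64/25 in column s1, so s1 would enter next.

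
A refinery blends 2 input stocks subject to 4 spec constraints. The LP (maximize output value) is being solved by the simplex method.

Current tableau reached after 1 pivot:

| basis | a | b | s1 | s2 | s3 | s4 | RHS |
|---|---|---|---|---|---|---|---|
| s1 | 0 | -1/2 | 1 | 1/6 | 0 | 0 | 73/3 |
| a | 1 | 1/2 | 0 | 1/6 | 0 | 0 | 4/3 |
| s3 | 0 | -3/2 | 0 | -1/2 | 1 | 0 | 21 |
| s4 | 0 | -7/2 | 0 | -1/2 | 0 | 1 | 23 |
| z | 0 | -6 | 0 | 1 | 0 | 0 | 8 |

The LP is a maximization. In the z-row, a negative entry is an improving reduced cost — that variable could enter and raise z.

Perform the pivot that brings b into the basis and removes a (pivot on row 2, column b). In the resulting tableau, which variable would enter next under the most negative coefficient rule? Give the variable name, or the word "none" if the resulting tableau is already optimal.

none

Pivot element 1/2. New z-row = old z-row − (-6)·(row 2/(1/2)).
Updated z-row coefficients: a: 12, b: 0, s1: 0, s2: 3, s3: 0, s4: 0.
No coefficient is strictly negative; the tableau after this pivot is optimal.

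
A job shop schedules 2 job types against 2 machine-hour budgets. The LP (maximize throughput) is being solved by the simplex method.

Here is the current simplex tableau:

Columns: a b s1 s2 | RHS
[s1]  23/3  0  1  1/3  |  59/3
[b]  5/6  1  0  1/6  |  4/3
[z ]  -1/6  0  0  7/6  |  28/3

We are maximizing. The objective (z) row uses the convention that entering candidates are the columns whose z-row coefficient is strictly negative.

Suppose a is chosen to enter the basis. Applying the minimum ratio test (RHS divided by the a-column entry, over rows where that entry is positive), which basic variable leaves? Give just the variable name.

b

Ratios: row 1 (s1): (59/3)/(23/3) = 59/23; row 2 (b): (4/3)/(5/6) = 8/5.
Minimum ratio 8/5 is in the b row, so b leaves.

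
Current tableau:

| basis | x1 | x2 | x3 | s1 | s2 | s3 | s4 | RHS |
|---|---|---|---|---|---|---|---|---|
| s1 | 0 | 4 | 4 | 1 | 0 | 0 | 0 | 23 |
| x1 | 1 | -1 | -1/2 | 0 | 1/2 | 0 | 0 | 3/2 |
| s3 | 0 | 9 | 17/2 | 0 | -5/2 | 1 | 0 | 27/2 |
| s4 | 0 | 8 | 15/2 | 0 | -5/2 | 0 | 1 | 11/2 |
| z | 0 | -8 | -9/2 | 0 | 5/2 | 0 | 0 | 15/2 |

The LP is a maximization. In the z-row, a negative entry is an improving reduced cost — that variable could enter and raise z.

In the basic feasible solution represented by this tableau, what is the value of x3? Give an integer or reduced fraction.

0

x3 is nonbasic (not in the basis column), so its value in the current BFS is 0.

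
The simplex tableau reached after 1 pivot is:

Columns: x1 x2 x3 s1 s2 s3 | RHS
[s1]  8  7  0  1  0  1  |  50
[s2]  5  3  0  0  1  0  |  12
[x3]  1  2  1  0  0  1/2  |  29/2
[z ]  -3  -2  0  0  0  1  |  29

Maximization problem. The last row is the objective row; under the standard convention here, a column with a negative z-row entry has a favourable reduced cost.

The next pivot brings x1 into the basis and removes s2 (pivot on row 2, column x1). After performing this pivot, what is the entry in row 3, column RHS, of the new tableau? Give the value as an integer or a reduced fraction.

121/10

Pivot element is row 2, column x1: 5.
Normalize row 2: new (row 2, RHS) = 12/5 = 12/5.
row 3 ← row 3 − 1·(new row 2): 29/2 − 1·(12/5) = 121/10.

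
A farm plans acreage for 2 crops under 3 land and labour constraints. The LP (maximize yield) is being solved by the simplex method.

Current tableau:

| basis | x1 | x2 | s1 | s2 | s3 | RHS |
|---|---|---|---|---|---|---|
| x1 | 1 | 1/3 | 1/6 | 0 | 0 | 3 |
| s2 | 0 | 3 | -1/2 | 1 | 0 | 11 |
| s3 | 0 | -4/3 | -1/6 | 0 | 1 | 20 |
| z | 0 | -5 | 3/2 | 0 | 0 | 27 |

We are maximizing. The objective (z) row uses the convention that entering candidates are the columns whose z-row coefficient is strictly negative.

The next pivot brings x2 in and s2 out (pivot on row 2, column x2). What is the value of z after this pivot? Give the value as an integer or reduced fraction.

136/3

Minimum ratio for x2: 11/3 = 11/3.
z changes by −(z-row coeff of x2)·ratio = −(-5)·(11/3) = 55/3.
New z = 27 + (55/3) = 136/3.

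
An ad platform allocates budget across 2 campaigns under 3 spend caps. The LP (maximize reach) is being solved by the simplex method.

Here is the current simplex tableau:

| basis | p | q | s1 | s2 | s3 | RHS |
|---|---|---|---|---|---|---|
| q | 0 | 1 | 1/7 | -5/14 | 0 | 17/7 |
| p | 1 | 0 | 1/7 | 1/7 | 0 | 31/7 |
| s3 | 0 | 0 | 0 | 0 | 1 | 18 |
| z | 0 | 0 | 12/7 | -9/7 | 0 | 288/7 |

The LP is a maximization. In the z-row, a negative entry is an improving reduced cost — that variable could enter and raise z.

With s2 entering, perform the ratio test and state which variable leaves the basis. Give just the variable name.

Ratios: row 1 (q): entry -5/14 ≤ 0, skip; row 2 (p): (31/7)/(1/7) = 31; row 3 (s3): entry 0 ≤ 0, skip.
Minimum ratio 31 is in the p row, so p leaves.

p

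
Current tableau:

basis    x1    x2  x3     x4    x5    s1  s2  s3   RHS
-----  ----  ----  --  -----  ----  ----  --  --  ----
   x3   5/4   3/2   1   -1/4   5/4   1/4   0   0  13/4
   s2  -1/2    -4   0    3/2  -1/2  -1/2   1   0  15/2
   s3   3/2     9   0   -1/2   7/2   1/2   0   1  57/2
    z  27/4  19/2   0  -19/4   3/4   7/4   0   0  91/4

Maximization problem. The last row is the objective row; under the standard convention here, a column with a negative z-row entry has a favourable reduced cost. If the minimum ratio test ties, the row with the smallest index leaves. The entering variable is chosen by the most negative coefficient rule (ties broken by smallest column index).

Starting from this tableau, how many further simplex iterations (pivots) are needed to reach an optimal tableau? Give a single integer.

2

pivot: x4 in, s2 out → z = 93/2
pivot: x2 in, s3 out → z = 1364/23
No improving column remains; optimal.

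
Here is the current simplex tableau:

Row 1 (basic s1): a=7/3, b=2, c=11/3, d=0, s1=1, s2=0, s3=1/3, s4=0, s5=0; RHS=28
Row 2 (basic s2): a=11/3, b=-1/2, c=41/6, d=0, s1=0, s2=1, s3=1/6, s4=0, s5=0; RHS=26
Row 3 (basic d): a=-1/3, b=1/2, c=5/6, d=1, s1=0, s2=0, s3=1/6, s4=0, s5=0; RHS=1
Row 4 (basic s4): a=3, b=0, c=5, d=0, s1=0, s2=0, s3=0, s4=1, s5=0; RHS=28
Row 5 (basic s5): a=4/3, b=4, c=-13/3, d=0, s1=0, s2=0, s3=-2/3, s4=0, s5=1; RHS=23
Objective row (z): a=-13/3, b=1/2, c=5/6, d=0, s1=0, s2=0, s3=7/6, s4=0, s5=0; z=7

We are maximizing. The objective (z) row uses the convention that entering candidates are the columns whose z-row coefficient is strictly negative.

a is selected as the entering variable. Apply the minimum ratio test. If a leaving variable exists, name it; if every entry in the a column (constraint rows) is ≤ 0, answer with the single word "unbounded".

s2

Ratios: row 1 (s1): 28/(7/3) = 12; row 2 (s2): 26/(11/3) = 78/11; row 3 (d): entry -1/3 ≤ 0, skip; row 4 (s4): 28/3 = 28/3; row 5 (s5): 23/(4/3) = 69/4.
Minimum ratio is in the s2 row, so s2 leaves.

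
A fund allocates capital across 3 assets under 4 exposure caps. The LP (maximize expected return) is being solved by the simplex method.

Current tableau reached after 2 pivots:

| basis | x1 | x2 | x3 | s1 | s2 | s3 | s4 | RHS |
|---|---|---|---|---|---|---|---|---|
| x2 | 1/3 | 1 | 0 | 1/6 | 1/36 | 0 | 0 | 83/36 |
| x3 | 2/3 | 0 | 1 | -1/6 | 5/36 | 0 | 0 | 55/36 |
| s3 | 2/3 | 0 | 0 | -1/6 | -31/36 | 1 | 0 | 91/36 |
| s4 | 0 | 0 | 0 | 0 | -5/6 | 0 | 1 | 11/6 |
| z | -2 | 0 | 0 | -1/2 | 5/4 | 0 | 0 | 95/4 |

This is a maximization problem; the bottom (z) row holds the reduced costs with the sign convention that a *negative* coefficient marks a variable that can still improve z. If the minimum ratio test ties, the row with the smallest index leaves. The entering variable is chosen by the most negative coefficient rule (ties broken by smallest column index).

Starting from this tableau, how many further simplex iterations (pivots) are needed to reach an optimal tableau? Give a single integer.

pivot: x1 in, x3 out → z = 85/3
pivot: s1 in, x2 out → z = 69/2
No improving column remains; optimal.

2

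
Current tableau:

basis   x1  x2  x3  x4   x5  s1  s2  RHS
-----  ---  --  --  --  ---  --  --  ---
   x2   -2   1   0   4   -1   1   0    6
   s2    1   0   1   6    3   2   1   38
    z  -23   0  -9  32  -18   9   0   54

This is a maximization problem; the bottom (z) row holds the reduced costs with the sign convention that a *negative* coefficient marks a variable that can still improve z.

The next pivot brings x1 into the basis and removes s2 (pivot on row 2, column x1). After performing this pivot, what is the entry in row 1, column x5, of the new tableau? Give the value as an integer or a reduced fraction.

5

Pivot element is row 2, column x1: 1.
Normalize row 2: new (row 2, x5) = 3/1 = 3.
row 1 ← row 1 − (-2)·(new row 2): -1 − (-2)·3 = 5.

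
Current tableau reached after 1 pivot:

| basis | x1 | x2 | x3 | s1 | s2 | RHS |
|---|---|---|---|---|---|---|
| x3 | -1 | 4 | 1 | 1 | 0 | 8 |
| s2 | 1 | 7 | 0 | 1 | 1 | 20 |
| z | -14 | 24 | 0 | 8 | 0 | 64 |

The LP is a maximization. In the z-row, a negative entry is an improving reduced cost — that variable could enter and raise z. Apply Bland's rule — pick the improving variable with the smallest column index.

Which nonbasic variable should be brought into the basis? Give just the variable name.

x1

Objective-row coefficients: x1: -14, x2: 24, x3: 0, s1: 8, s2: 0.
Improving columns: x1. Bland's rule picks the smallest column index → x1.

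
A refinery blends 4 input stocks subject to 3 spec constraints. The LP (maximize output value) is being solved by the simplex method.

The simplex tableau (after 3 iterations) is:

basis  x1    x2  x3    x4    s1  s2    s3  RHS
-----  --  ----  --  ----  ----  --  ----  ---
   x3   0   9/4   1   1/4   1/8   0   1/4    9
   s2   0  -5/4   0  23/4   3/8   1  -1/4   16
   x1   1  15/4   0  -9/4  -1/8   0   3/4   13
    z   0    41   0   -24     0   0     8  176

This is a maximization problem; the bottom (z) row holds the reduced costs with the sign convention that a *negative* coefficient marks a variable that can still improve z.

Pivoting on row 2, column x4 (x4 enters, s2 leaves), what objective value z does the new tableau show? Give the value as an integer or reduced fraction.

5584/23

Minimum ratio for x4: 16/(23/4) = 64/23.
z changes by −(z-row coeff of x4)·ratio = −(-24)·(64/23) = 1536/23.
New z = 176 + (1536/23) = 5584/23.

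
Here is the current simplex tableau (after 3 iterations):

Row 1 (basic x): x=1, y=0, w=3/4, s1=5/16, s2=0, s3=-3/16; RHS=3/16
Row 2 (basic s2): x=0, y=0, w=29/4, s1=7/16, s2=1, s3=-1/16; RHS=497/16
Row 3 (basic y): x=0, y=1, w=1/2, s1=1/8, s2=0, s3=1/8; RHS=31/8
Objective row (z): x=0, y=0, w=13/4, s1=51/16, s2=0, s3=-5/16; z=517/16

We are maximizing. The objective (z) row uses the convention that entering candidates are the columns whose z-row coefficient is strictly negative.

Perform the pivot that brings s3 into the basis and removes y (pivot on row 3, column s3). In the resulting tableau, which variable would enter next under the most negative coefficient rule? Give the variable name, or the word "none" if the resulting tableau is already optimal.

Pivot element 1/8. New z-row = old z-row − (-5/16)·(row 3/(1/8)).
Updated z-row coefficients: x: 0, y: 5/2, w: 9/2, s1: 7/2, s2: 0, s3: 0.
No coefficient is strictly negative; the tableau after this pivot is optimal.

none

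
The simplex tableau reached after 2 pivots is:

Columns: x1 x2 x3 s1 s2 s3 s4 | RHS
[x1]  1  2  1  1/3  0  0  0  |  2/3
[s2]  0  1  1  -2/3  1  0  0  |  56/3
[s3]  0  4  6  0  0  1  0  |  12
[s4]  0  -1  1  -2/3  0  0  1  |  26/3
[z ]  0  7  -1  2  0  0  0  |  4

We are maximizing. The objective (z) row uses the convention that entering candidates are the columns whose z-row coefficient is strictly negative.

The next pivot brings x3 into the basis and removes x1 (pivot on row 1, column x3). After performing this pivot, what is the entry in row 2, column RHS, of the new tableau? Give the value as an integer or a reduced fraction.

Pivot element is row 1, column x3: 1.
Normalize row 1: new (row 1, RHS) = (2/3)/1 = 2/3.
row 2 ← row 2 − 1·(new row 1): 56/3 − 1·(2/3) = 18.

18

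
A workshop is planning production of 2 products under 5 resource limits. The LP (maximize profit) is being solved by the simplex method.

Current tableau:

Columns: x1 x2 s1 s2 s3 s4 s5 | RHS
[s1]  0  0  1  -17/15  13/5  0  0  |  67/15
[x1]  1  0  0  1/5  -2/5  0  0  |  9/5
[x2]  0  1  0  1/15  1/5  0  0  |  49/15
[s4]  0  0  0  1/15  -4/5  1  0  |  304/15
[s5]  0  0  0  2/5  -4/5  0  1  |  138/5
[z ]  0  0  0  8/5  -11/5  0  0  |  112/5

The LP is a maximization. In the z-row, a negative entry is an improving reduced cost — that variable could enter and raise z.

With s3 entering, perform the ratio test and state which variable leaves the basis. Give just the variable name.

s1

Ratios: row 1 (s1): (67/15)/(13/5) = 67/39; row 2 (x1): entry -2/5 ≤ 0, skip; row 3 (x2): (49/15)/(1/5) = 49/3; row 4 (s4): entry -4/5 ≤ 0, skip; row 5 (s5): entry -4/5 ≤ 0, skip.
Minimum ratio 67/39 is in the s1 row, so s1 leaves.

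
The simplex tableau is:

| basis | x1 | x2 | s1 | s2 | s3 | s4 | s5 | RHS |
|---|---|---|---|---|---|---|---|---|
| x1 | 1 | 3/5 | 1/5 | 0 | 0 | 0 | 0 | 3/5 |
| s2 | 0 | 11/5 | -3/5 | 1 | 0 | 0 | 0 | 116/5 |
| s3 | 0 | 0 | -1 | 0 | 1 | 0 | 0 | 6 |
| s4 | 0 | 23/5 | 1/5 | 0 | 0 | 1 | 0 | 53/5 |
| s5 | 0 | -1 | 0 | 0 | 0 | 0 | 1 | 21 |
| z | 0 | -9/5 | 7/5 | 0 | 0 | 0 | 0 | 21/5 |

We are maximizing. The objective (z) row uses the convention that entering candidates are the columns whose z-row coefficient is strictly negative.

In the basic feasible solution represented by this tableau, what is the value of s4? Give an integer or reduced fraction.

53/5

s4 is basic (row 4); its value is the RHS of that row: 53/5.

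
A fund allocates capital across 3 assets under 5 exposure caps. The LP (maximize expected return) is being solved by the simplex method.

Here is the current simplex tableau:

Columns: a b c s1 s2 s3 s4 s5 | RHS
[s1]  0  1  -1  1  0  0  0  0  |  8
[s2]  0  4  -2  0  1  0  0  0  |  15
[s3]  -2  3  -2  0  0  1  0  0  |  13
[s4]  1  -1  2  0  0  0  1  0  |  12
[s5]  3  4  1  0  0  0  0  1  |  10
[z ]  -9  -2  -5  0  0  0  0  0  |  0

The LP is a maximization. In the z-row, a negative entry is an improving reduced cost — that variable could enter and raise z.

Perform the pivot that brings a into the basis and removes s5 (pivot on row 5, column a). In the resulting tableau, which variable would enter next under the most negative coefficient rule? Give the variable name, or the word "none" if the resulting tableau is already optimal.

c

Pivot element 3. New z-row = old z-row − (-9)·(row 5/3).
Updated z-row coefficients: a: 0, b: 10, c: -2, s1: 0, s2: 0, s3: 0, s4: 0, s5: 3.
The most negative is -2 in column c, so c would enter next.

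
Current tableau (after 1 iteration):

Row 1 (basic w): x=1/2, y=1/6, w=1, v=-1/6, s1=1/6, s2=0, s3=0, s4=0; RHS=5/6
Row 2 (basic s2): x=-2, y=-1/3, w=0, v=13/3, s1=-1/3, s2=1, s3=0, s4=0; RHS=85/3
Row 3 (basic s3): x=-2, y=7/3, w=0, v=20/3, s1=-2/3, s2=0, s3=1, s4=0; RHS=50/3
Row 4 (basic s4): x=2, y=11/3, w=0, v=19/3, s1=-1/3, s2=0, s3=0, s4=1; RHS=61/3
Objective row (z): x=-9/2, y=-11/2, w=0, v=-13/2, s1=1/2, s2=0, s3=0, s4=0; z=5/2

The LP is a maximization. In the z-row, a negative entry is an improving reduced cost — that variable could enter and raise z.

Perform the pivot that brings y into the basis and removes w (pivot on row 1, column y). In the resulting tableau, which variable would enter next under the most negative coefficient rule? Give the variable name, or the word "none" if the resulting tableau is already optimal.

Pivot element 1/6. New z-row = old z-row − (-11/2)·(row 1/(1/6)).
Updated z-row coefficients: x: 12, y: 0, w: 33, v: -12, s1: 6, s2: 0, s3: 0, s4: 0.
The most negative is -12 in column v, so v would enter next.

v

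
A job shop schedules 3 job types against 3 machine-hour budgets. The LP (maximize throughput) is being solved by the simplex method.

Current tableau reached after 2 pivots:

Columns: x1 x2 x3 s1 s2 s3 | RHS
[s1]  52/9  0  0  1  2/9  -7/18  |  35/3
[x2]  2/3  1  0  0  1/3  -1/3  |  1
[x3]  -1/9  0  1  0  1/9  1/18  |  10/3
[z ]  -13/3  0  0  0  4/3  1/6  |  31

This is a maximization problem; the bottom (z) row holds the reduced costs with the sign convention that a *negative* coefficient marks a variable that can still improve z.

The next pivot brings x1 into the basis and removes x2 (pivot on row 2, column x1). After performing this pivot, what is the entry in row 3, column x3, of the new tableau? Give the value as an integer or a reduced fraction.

Pivot element is row 2, column x1: 2/3.
Normalize row 2: new (row 2, x3) = 0/(2/3) = 0.
row 3 ← row 3 − (-1/9)·(new row 2): 1 − (-1/9)·0 = 1.

1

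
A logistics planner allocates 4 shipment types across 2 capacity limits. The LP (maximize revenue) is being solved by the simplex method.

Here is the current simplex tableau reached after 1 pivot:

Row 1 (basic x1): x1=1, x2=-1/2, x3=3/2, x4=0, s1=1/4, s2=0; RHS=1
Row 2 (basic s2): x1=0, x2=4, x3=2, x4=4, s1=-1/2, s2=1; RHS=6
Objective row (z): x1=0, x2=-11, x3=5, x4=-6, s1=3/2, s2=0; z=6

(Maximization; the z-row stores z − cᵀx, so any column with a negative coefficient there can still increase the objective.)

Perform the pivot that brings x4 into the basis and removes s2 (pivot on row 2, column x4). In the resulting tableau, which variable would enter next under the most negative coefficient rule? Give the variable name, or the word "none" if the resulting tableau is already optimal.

x2

Pivot element 4. New z-row = old z-row − (-6)·(row 2/4).
Updated z-row coefficients: x1: 0, x2: -5, x3: 8, x4: 0, s1: 3/4, s2: 3/2.
The most negative is -5 in column x2, so x2 would enter next.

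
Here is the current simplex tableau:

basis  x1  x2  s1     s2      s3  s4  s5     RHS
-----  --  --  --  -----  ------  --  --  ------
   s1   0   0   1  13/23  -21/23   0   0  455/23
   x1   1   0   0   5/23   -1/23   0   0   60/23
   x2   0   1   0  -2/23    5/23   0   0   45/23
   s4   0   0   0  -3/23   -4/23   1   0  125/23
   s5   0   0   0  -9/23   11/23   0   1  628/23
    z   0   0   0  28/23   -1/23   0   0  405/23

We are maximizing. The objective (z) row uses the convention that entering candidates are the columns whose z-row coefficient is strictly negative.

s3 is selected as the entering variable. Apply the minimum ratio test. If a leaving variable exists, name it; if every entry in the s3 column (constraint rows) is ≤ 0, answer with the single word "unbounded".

Ratios: row 1 (s1): entry -21/23 ≤ 0, skip; row 2 (x1): entry -1/23 ≤ 0, skip; row 3 (x2): (45/23)/(5/23) = 9; row 4 (s4): entry -4/23 ≤ 0, skip; row 5 (s5): (628/23)/(11/23) = 628/11.
Minimum ratio is in the x2 row, so x2 leaves.

x2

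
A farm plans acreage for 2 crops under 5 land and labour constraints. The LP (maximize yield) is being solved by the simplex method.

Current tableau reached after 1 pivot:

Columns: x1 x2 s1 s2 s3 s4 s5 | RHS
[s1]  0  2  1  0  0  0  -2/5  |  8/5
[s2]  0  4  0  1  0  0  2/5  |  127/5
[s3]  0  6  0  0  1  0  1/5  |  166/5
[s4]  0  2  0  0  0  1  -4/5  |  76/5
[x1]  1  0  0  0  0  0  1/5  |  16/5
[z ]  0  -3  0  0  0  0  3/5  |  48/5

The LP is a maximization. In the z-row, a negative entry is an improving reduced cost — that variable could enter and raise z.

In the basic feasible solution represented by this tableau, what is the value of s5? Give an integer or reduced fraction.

0

s5 is nonbasic (not in the basis column), so its value in the current BFS is 0.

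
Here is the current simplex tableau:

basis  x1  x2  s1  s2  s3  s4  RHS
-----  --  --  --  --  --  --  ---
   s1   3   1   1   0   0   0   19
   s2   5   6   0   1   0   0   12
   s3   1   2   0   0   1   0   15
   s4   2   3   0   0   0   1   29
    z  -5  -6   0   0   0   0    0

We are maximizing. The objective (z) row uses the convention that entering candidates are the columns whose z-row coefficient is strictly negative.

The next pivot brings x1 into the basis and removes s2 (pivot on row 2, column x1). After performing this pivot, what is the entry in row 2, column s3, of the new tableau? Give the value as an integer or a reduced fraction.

0

Pivot element is row 2, column x1: 5.
Normalize row 2: new (row 2, s3) = 0/5 = 0.
Row 2 is the pivot row, so the entry is 0.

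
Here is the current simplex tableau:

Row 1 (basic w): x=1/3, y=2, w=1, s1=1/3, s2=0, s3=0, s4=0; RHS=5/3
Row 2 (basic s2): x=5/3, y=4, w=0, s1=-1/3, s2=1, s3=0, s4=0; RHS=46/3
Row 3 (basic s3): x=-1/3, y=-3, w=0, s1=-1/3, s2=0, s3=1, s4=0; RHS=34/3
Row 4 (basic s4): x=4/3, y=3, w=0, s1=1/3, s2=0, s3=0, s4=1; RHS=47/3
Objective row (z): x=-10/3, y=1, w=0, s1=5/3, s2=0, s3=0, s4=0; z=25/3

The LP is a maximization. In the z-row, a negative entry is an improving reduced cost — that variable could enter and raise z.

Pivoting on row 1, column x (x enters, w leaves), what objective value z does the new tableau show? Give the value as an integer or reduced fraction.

Minimum ratio for x: (5/3)/(1/3) = 5.
z changes by −(z-row coeff of x)·ratio = −(-10/3)·5 = 50/3.
New z = 25/3 + (50/3) = 25.

25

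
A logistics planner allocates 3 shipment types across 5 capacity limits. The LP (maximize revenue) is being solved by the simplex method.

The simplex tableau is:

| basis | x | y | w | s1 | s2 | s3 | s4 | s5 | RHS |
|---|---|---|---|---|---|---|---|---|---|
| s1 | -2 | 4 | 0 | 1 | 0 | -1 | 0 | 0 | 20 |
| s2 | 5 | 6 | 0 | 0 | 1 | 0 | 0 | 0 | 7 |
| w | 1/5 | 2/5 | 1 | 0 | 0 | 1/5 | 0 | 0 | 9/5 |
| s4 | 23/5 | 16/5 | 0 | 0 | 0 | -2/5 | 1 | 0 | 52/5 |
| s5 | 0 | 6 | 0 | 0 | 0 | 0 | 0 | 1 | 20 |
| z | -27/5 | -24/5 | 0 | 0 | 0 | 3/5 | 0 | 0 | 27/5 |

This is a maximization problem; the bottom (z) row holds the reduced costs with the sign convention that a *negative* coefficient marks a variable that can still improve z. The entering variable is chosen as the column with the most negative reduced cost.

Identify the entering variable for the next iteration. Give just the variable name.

x

Objective-row coefficients: x: -27/5, y: -24/5, w: 0, s1: 0, s2: 0, s3: 3/5, s4: 0, s5: 0.
The most negative is -27/5 in column x, so x enters.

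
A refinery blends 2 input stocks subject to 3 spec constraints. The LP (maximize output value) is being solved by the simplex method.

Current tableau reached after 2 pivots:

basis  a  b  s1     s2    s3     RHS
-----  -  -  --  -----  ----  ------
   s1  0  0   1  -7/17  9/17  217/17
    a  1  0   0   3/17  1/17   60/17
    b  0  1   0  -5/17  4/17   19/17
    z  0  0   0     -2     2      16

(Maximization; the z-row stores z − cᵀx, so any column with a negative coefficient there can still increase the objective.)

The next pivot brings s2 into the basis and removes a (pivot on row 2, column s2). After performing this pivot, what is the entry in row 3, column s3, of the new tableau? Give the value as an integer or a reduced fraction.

Pivot element is row 2, column s2: 3/17.
Normalize row 2: new (row 2, s3) = (1/17)/(3/17) = 1/3.
row 3 ← row 3 − (-5/17)·(new row 2): 4/17 − (-5/17)·(1/3) = 1/3.

1/3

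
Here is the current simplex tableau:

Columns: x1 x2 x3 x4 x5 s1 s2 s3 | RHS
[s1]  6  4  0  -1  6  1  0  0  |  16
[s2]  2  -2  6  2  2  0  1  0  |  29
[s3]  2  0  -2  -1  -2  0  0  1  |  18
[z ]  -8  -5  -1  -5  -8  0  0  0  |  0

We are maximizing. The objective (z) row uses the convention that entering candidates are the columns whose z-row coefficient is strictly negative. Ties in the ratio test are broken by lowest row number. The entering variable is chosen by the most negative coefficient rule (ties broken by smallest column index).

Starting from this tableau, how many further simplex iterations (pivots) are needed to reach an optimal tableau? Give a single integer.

3

pivot: x1 in, s1 out → z = 64/3
pivot: x4 in, s2 out → z = 599/7
pivot: x2 in, x1 out → z = 1045/6
No improving column remains; optimal.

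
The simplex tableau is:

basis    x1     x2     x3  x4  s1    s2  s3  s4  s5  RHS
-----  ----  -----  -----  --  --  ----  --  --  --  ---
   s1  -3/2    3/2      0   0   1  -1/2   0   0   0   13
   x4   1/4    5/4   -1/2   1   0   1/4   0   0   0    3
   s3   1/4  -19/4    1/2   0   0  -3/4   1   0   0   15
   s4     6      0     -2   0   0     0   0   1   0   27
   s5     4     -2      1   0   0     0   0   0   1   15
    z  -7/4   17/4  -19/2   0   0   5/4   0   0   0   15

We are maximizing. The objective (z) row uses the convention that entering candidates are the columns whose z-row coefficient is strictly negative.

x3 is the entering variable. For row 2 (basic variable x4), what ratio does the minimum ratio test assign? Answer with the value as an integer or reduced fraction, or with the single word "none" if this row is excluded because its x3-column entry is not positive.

none

The x3 entry in row 2 is -1/2 ≤ 0, so this row gives no ratio.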